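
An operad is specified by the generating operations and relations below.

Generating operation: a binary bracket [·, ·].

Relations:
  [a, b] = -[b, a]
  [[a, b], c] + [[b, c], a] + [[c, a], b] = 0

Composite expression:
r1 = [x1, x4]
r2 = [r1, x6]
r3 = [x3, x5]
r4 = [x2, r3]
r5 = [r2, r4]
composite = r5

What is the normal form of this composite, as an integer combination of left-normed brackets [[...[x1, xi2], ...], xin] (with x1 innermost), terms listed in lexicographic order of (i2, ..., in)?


Antisymmetry and Jacobi reduce to x1-anchored left-normed brackets.
Composite bracket: [[[x1, x4], x6], [x2, [x3, x5]]]
Each bracket splits as ab - ba, giving 32 signed words (2^5 = 32).
Coefficients come from the x1-initial words:
  the word x1x4x6x2x3x5 carries sign +1 and contributes +[[[[[x1, x4], x6], x2], x3], x5]
  the word x1x4x6x2x5x3 carries sign -1 and contributes -[[[[[x1, x4], x6], x2], x5], x3]
  the word x1x4x6x3x5x2 carries sign -1 and contributes -[[[[[x1, x4], x6], x3], x5], x2]
  the word x1x4x6x5x3x2 carries sign +1 and contributes +[[[[[x1, x4], x6], x5], x3], x2]

[[[[[x1, x4], x6], x2], x3], x5] - [[[[[x1, x4], x6], x2], x5], x3] - [[[[[x1, x4], x6], x3], x5], x2] + [[[[[x1, x4], x6], x5], x3], x2]


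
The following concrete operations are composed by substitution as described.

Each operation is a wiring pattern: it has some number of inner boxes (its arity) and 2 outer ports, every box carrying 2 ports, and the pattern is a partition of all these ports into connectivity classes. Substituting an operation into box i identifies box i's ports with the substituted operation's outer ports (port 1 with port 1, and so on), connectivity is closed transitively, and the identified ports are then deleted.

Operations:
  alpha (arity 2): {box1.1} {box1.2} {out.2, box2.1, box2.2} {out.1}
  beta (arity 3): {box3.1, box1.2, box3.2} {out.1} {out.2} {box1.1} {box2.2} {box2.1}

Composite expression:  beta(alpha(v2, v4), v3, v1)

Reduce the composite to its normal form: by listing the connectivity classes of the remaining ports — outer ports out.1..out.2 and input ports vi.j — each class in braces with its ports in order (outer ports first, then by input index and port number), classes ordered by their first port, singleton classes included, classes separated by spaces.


{out.1} {out.2} {v1.1, v1.2, v4.1, v4.2} {v2.1} {v2.2} {v3.1} {v3.2}

Two ports join when wires chain via beta-identified ports.
after alpha, the pattern on (v2, v4) reads {out.1} {out.2, v4.1, v4.2} {v2.1} {v2.2} (out.j = its outer ports)
after beta, the pattern on (v2, v4, v3, v1) reads {out.1} {out.2} {v1.1, v1.2, v4.1, v4.2} {v2.1} {v2.2} {v3.1} {v3.2} (out.j = its outer ports)


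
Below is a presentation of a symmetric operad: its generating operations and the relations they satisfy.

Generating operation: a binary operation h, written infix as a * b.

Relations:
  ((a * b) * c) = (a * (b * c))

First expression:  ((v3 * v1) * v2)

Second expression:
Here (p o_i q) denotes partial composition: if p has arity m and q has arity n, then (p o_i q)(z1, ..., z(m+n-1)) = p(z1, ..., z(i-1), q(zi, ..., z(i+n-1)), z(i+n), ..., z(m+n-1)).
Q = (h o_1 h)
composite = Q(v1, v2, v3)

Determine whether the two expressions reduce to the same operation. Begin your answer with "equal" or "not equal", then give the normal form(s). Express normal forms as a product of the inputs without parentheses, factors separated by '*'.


not equal: they reduce to v3 * v1 * v2 and v1 * v2 * v3

The first expression reduces to v3 * v1 * v2
The second expression reduces to v1 * v2 * v3
No match — not equal.


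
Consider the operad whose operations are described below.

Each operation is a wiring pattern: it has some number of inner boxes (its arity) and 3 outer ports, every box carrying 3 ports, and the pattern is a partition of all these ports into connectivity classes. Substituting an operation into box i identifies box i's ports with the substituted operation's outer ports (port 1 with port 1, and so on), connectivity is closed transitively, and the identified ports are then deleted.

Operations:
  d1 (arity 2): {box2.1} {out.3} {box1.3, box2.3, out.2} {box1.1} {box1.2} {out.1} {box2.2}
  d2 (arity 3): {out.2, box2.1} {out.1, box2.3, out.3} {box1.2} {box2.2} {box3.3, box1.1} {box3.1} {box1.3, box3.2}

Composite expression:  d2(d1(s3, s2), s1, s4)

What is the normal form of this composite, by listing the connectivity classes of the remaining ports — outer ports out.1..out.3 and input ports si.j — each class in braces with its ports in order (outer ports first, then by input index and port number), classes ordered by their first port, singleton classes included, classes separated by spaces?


{out.1, out.3, s1.3} {out.2, s1.1} {s1.2} {s2.1} {s2.2} {s2.3, s3.3} {s3.1} {s3.2} {s4.1} {s4.2} {s4.3}

Connectivity passes through glued d2-boundaries; trace each wire chain.
after d1, the pattern on (s3, s2) reads {out.1} {out.2, s2.3, s3.3} {out.3} {s2.1} {s2.2} {s3.1} {s3.2} (out.j = its outer ports)
after d2, the pattern on (s3, s2, s1, s4) reads {out.1, out.3, s1.3} {out.2, s1.1} {s1.2} {s2.1} {s2.2} {s2.3, s3.3} {s3.1} {s3.2} {s4.1} {s4.2} {s4.3} (out.j = its outer ports)


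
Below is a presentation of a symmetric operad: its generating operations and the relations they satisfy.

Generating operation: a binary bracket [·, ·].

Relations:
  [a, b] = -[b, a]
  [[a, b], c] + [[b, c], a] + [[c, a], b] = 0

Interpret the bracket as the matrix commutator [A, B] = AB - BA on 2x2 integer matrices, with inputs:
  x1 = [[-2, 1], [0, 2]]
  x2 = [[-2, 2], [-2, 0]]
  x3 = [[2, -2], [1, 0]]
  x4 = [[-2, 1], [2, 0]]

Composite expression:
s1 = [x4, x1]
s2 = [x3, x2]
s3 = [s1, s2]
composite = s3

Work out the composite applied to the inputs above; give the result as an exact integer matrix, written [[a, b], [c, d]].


[x4, x1] = [[-2, 2], [-8, 2]]
[x3, x2] = [[2, 0], [2, -2]]
[[x4, x1], [x3, x2]] = [[4, -8], [-24, -4]]

[[4, -8], [-24, -4]]


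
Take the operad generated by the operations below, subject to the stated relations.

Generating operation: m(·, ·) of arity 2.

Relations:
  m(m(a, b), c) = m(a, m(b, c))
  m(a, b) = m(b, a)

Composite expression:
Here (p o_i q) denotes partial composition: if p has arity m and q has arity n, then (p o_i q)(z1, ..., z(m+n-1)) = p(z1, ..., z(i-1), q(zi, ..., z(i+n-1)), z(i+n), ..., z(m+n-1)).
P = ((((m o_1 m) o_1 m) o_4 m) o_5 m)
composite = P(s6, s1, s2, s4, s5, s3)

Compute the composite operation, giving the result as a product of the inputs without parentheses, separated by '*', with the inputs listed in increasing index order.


s1 * s2 * s3 * s4 * s5 * s6

Both nesting and order wash out for m; what remains is which s's occur.
m(s6, s1) unparenthesizes to s6 * s1
m(m(s6, s1), s2) unparenthesizes to s6 * s1 * s2
m(s5, s3) unparenthesizes to s5 * s3
m(s4, m(s5, s3)) unparenthesizes to s4 * s5 * s3
m(m(m(s6, s1), s2), m(s4, m(s5, s3))) unparenthesizes to s6 * s1 * s2 * s4 * s5 * s3
sorting the factors by input index: s1 * s2 * s3 * s4 * s5 * s6


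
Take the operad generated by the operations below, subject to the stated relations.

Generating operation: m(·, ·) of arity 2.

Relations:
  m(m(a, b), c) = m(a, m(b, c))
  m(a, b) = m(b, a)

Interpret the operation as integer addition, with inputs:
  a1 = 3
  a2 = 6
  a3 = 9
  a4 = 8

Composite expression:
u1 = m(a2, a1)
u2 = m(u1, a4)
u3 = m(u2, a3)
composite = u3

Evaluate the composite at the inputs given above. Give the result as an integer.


m(a2, a1) = 9
m(m(a2, a1), a4) = 17
m(m(m(a2, a1), a4), a3) = 26

26


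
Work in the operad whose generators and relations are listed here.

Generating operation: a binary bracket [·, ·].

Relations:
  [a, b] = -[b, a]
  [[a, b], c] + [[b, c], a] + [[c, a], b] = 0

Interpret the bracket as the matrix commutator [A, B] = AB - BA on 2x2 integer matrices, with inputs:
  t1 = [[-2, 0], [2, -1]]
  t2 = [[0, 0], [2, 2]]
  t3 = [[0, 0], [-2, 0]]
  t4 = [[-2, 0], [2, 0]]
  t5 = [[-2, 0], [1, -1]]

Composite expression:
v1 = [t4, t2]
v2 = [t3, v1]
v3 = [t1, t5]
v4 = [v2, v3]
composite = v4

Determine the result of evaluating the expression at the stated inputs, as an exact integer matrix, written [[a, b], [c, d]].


[[0, 0], [0, 0]]

[t4, t2] = [[0, 0], [0, 0]]
[t3, [t4, t2]] = [[0, 0], [0, 0]]
[t1, t5] = [[0, 0], [-1, 0]]
[[t3, [t4, t2]], [t1, t5]] = [[0, 0], [0, 0]]


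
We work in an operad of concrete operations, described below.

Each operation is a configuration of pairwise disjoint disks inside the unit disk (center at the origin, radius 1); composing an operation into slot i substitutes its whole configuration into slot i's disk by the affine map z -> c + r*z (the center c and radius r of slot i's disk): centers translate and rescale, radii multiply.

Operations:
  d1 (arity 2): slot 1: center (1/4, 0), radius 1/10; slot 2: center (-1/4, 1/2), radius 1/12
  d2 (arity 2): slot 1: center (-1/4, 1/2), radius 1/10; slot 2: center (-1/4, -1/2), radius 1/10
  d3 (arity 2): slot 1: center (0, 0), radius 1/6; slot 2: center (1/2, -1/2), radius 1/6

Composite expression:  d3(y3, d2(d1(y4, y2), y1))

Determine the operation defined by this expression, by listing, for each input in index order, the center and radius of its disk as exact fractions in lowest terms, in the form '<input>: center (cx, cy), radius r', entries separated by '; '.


Only the slot chain above each y matters under d3; compose those maps.
input y3: composing its 1 substitution step yields center (0, 0), radius 1/6
input y4: composing its 3 substitution steps yields center (37/80, -5/12), radius 1/600
input y2: composing its 3 substitution steps yields center (109/240, -49/120), radius 1/720
input y1: composing its 2 substitution steps yields center (11/24, -7/12), radius 1/60

y1: center (11/24, -7/12), radius 1/60; y2: center (109/240, -49/120), radius 1/720; y3: center (0, 0), radius 1/6; y4: center (37/80, -5/12), radius 1/600


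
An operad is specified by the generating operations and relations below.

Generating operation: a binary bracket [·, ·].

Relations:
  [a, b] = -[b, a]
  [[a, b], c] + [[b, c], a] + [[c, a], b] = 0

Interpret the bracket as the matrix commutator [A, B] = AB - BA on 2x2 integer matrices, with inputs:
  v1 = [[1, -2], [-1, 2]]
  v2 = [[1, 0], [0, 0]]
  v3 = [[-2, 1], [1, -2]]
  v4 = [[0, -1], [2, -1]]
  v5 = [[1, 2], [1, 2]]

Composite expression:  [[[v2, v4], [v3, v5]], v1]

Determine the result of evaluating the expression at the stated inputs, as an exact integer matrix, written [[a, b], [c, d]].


[[10, -14], [2, -10]]


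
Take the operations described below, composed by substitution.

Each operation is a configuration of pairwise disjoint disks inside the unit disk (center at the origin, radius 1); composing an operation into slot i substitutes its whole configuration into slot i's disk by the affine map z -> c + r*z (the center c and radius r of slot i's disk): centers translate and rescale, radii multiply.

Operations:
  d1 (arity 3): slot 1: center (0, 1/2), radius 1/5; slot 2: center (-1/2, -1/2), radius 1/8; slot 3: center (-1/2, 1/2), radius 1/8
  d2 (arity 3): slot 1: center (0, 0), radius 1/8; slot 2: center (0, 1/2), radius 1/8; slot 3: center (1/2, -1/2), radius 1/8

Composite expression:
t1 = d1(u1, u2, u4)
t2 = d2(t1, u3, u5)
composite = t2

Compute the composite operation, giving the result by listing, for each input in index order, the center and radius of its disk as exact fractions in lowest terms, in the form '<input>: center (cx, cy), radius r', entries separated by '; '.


Below d2, radii multiply path by path; the u-disk centers shift.
input u1: applying the 2 nested substitutions gives center (0, 1/16), radius 1/40
input u2: applying the 2 nested substitutions gives center (-1/16, -1/16), radius 1/64
input u4: applying the 2 nested substitutions gives center (-1/16, 1/16), radius 1/64
input u3: applying the 1 nested substitution gives center (0, 1/2), radius 1/8
input u5: applying the 1 nested substitution gives center (1/2, -1/2), radius 1/8

u1: center (0, 1/16), radius 1/40; u2: center (-1/16, -1/16), radius 1/64; u3: center (0, 1/2), radius 1/8; u4: center (-1/16, 1/16), radius 1/64; u5: center (1/2, -1/2), radius 1/8


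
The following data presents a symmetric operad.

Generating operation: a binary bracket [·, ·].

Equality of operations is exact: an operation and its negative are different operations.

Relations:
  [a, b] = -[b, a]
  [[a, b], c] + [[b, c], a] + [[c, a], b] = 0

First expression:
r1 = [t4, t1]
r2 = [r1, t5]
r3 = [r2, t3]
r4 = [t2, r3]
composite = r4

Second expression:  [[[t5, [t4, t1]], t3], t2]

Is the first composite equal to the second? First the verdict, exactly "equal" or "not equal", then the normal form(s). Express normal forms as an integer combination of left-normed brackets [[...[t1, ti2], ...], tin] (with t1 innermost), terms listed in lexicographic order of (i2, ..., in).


equal; the common form is [[[[t1, t4], t5], t3], t2]

In normal form, the first expression is [[[[t1, t4], t5], t3], t2]
In normal form, the second expression is [[[[t1, t4], t5], t3], t2]
The normal forms match — equal.


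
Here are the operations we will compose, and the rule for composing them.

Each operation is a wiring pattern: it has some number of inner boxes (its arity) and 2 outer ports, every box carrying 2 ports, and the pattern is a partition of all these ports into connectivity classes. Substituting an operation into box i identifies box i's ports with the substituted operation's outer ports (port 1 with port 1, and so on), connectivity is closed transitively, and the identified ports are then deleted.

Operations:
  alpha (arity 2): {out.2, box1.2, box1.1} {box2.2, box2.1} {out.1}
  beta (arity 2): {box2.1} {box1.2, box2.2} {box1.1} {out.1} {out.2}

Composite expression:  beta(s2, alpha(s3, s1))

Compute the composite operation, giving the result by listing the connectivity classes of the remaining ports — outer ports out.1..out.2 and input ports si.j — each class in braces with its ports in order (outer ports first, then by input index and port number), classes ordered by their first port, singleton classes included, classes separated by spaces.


{out.1} {out.2} {s1.1, s1.2} {s2.1} {s2.2, s3.1, s3.2}

Two ports join when wires chain via beta-identified ports.
alpha over (s3, s1) gives {out.1} {out.2, s3.1, s3.2} {s1.1, s1.2}, out.j being that stage's outer ports
beta over (s2, s3, s1) gives {out.1} {out.2} {s1.1, s1.2} {s2.1} {s2.2, s3.1, s3.2}, out.j being that stage's outer ports


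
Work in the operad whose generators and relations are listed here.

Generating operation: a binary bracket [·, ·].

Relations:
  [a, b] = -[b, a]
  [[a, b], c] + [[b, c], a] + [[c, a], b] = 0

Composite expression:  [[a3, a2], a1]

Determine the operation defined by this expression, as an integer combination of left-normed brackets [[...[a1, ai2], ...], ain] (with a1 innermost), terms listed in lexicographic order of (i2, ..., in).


[[a1, a2], a3] - [[a1, a3], a2]

Antisymmetry and Jacobi reduce to a1-anchored left-normed brackets.
Composite bracket: [[a3, a2], a1]
Under [a, b] = ab - ba we get 4 signed associative words (2^2 = 4).
Only words starting with a1 matter:
  a1a2a3 (sign +1) contributes +[[a1, a2], a3]
  a1a3a2 (sign -1) contributes -[[a1, a3], a2]


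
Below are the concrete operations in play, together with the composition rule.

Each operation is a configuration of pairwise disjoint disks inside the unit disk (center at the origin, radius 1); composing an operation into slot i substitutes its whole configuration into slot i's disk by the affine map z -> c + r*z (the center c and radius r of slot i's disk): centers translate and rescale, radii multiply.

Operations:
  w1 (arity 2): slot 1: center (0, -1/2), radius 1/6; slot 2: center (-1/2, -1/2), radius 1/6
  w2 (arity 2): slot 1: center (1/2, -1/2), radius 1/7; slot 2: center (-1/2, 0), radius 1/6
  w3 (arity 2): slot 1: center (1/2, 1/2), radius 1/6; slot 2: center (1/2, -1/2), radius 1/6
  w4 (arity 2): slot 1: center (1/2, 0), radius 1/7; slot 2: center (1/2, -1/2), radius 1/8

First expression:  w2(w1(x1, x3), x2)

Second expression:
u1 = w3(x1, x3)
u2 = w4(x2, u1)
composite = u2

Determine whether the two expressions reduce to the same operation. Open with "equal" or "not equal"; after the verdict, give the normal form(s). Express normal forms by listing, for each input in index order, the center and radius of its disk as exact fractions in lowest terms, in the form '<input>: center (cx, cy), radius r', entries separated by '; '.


not equal; first: x1: center (1/2, -4/7), radius 1/42; x2: center (-1/2, 0), radius 1/6; x3: center (3/7, -4/7), radius 1/42; second: x1: center (9/16, -7/16), radius 1/48; x2: center (1/2, 0), radius 1/7; x3: center (9/16, -9/16), radius 1/48

In normal form, the first expression is x1: center (1/2, -4/7), radius 1/42; x2: center (-1/2, 0), radius 1/6; x3: center (3/7, -4/7), radius 1/42
In normal form, the second expression is x1: center (9/16, -7/16), radius 1/48; x2: center (1/2, 0), radius 1/7; x3: center (9/16, -9/16), radius 1/48
Distinct normal forms: not equal.


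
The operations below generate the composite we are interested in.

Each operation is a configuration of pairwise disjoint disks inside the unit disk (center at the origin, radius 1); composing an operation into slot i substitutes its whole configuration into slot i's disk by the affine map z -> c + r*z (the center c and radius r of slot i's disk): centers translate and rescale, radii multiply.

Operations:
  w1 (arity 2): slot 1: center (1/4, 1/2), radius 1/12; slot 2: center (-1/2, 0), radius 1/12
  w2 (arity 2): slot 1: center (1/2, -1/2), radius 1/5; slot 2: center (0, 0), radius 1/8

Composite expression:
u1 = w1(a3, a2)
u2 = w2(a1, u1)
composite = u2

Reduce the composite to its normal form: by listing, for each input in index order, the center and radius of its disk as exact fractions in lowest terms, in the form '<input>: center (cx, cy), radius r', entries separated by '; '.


Below w2, radii multiply path by path; the a-disk centers shift.
for a1, the 1-step affine chain lands on center (1/2, -1/2), radius 1/5
for a3, the 2-step affine chain lands on center (1/32, 1/16), radius 1/96
for a2, the 2-step affine chain lands on center (-1/16, 0), radius 1/96

a1: center (1/2, -1/2), radius 1/5; a2: center (-1/16, 0), radius 1/96; a3: center (1/32, 1/16), radius 1/96


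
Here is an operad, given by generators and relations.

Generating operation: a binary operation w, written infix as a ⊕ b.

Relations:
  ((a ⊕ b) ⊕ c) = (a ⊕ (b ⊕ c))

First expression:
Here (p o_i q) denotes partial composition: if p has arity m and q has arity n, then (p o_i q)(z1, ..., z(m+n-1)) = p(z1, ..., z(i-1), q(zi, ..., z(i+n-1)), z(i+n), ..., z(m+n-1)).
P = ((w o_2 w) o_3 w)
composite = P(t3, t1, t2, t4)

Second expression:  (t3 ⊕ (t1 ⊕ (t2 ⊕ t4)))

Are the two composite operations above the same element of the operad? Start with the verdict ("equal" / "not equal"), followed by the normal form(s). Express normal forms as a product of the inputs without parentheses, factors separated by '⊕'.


The first composite normalizes to t3 ⊕ t1 ⊕ t2 ⊕ t4
The second composite normalizes to t3 ⊕ t1 ⊕ t2 ⊕ t4
Both agree, so they are equal.

equal — both sides give t3 ⊕ t1 ⊕ t2 ⊕ t4


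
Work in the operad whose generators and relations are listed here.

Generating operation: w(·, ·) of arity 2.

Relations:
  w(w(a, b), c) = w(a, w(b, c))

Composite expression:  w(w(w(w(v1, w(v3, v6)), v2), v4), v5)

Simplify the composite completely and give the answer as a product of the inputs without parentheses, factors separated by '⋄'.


v1 ⋄ v3 ⋄ v6 ⋄ v2 ⋄ v4 ⋄ v5

Under associativity of w, the answer is the v's in reading order.
w(v3, v6) linearizes to v3 ⋄ v6
w(v1, w(v3, v6)) linearizes to v1 ⋄ v3 ⋄ v6
w(w(v1, w(v3, v6)), v2) linearizes to v1 ⋄ v3 ⋄ v6 ⋄ v2
w(w(w(v1, w(v3, v6)), v2), v4) linearizes to v1 ⋄ v3 ⋄ v6 ⋄ v2 ⋄ v4
w(w(w(w(v1, w(v3, v6)), v2), v4), v5) linearizes to v1 ⋄ v3 ⋄ v6 ⋄ v2 ⋄ v4 ⋄ v5


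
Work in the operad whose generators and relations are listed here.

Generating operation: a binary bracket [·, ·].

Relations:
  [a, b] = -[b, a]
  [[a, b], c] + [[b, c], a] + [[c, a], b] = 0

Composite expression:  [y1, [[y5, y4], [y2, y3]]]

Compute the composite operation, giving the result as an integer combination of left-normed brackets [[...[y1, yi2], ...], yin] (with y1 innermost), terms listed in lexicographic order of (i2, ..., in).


[[[[y1, y2], y3], y4], y5] - [[[[y1, y2], y3], y5], y4] - [[[[y1, y3], y2], y4], y5] + [[[[y1, y3], y2], y5], y4] - [[[[y1, y4], y5], y2], y3] + [[[[y1, y4], y5], y3], y2] + [[[[y1, y5], y4], y2], y3] - [[[[y1, y5], y4], y3], y2]

Skip Jacobi rewriting: expand, keep y1-initial words, read off terms.
Composite bracket: [y1, [[y5, y4], [y2, y3]]]
Each bracket splits as ab - ba, giving 16 signed words (2^4 = 16).
Only words starting with y1 matter:
  word y1y2y3y4y5 has sign +1, contributing +[[[[y1, y2], y3], y4], y5]
  word y1y2y3y5y4 has sign -1, contributing -[[[[y1, y2], y3], y5], y4]
  word y1y3y2y4y5 has sign -1, contributing -[[[[y1, y3], y2], y4], y5]
  word y1y3y2y5y4 has sign +1, contributing +[[[[y1, y3], y2], y5], y4]
  word y1y4y5y2y3 has sign -1, contributing -[[[[y1, y4], y5], y2], y3]
  word y1y4y5y3y2 has sign +1, contributing +[[[[y1, y4], y5], y3], y2]
  word y1y5y4y2y3 has sign +1, contributing +[[[[y1, y5], y4], y2], y3]
  word y1y5y4y3y2 has sign -1, contributing -[[[[y1, y5], y4], y3], y2]


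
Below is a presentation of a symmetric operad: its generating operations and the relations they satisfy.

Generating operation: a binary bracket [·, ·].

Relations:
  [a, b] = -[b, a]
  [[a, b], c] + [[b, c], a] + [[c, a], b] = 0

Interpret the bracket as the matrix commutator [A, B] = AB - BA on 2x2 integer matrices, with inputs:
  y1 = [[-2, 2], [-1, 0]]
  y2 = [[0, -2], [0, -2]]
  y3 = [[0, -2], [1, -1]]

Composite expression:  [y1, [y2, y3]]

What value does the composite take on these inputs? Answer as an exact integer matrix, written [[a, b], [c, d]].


[[-6, 12], [0, 6]]

[y2, y3] = [[-2, -2], [-2, 2]]
[y1, [y2, y3]] = [[-6, 12], [0, 6]]


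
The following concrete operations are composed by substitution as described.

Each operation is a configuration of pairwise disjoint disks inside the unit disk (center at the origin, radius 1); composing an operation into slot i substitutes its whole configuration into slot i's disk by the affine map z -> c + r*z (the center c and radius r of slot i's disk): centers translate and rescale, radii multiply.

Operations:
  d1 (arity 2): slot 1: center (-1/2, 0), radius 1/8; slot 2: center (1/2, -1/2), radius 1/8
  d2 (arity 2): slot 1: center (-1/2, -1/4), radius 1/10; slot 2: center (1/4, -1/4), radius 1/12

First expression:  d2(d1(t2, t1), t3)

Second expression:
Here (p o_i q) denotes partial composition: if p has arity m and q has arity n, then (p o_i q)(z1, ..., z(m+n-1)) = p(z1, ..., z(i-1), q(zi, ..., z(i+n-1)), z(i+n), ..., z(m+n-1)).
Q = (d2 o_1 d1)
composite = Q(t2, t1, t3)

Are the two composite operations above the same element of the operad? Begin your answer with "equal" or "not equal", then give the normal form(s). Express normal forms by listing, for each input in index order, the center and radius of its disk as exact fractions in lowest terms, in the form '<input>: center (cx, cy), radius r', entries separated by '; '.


The first composite normalizes to t1: center (-9/20, -3/10), radius 1/80; t2: center (-11/20, -1/4), radius 1/80; t3: center (1/4, -1/4), radius 1/12
The second composite normalizes to t1: center (-9/20, -3/10), radius 1/80; t2: center (-11/20, -1/4), radius 1/80; t3: center (1/4, -1/4), radius 1/12
One common form — equal.

equal — both sides give t1: center (-9/20, -3/10), radius 1/80; t2: center (-11/20, -1/4), radius 1/80; t3: center (1/4, -1/4), radius 1/12


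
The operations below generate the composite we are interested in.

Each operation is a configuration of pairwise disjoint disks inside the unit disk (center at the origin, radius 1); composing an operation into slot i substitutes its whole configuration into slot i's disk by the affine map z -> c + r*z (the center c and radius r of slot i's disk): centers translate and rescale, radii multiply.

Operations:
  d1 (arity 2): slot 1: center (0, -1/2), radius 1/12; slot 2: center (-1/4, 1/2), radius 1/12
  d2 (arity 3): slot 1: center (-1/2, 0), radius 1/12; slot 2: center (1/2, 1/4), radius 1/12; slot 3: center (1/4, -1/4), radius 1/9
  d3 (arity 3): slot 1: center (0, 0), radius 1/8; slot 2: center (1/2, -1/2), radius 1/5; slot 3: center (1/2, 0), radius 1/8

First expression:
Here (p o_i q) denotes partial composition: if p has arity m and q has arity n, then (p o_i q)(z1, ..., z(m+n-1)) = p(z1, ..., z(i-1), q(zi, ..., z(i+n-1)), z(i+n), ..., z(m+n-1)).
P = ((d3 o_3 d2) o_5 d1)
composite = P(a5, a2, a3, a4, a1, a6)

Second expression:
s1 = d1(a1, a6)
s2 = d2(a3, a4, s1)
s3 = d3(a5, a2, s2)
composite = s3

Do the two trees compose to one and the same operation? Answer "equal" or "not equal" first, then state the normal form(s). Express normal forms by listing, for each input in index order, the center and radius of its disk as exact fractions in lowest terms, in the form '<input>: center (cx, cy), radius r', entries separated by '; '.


equal; the common form is a1: center (17/32, -11/288), radius 1/864; a2: center (1/2, -1/2), radius 1/5; a3: center (7/16, 0), radius 1/96; a4: center (9/16, 1/32), radius 1/96; a5: center (0, 0), radius 1/8; a6: center (19/36, -7/288), radius 1/864

In normal form, the first expression is a1: center (17/32, -11/288), radius 1/864; a2: center (1/2, -1/2), radius 1/5; a3: center (7/16, 0), radius 1/96; a4: center (9/16, 1/32), radius 1/96; a5: center (0, 0), radius 1/8; a6: center (19/36, -7/288), radius 1/864
In normal form, the second expression is a1: center (17/32, -11/288), radius 1/864; a2: center (1/2, -1/2), radius 1/5; a3: center (7/16, 0), radius 1/96; a4: center (9/16, 1/32), radius 1/96; a5: center (0, 0), radius 1/8; a6: center (19/36, -7/288), radius 1/864
The forms coincide; equal.


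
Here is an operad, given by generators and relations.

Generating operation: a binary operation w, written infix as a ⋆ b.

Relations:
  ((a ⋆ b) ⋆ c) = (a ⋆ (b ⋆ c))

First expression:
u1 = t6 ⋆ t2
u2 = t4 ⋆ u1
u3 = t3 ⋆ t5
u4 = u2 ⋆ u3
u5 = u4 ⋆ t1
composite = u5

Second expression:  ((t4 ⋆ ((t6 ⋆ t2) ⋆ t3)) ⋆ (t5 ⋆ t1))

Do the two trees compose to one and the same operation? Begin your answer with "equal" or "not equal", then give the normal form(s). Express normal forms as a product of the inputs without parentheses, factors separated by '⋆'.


The first expression, normalized: t4 ⋆ t6 ⋆ t2 ⋆ t3 ⋆ t5 ⋆ t1
The second expression, normalized: t4 ⋆ t6 ⋆ t2 ⋆ t3 ⋆ t5 ⋆ t1
Both agree, so they are equal.

equal; both compose to t4 ⋆ t6 ⋆ t2 ⋆ t3 ⋆ t5 ⋆ t1


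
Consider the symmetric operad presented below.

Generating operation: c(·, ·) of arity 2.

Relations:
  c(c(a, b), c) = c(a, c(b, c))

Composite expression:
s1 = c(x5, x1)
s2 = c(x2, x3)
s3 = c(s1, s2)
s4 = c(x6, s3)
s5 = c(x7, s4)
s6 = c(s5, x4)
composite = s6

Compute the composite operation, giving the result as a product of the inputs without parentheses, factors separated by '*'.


Every regrouping of c is equal, so read the x-inputs in written order.
c(x5, x1) unparenthesizes to x5 * x1
c(x2, x3) unparenthesizes to x2 * x3
c(c(x5, x1), c(x2, x3)) unparenthesizes to x5 * x1 * x2 * x3
c(x6, c(c(x5, x1), c(x2, x3))) unparenthesizes to x6 * x5 * x1 * x2 * x3
c(x7, c(x6, c(c(x5, x1), c(x2, x3)))) unparenthesizes to x7 * x6 * x5 * x1 * x2 * x3
c(c(x7, c(x6, c(c(x5, x1), c(x2, x3)))), x4) unparenthesizes to x7 * x6 * x5 * x1 * x2 * x3 * x4

x7 * x6 * x5 * x1 * x2 * x3 * x4


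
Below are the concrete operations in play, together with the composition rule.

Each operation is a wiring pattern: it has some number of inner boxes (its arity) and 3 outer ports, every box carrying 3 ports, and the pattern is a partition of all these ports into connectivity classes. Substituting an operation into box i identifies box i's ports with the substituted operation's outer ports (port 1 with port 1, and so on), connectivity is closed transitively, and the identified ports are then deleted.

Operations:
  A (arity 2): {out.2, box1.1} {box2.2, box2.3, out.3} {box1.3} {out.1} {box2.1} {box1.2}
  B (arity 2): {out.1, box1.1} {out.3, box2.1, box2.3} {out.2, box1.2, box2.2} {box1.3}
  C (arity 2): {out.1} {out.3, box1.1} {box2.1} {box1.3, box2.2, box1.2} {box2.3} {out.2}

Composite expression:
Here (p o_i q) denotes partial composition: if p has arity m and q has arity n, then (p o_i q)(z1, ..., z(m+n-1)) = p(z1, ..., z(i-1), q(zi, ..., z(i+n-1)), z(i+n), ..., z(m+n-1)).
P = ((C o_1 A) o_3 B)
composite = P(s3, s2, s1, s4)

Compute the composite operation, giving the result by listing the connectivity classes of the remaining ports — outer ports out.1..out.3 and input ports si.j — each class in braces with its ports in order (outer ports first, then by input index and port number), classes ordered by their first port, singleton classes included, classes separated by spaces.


{out.1} {out.2} {out.3} {s1.1} {s1.2, s2.2, s2.3, s3.1, s4.2} {s1.3} {s2.1} {s3.2} {s3.3} {s4.1, s4.3}


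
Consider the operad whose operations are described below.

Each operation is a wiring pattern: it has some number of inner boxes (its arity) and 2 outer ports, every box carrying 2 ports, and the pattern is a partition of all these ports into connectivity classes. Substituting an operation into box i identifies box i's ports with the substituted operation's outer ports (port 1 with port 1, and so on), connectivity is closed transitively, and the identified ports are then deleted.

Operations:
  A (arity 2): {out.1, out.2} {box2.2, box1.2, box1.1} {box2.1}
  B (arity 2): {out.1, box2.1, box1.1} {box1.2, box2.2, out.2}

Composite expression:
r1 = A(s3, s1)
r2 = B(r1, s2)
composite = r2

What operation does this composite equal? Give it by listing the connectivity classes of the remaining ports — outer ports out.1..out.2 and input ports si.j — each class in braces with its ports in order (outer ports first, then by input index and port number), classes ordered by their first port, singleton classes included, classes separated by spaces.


{out.1, out.2, s2.1, s2.2} {s1.1} {s1.2, s3.1, s3.2}


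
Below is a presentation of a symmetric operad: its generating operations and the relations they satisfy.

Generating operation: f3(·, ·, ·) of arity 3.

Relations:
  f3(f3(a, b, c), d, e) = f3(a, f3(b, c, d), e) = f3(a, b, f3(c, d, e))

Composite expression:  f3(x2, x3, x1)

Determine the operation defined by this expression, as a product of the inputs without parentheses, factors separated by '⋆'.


x2 ⋆ x3 ⋆ x1


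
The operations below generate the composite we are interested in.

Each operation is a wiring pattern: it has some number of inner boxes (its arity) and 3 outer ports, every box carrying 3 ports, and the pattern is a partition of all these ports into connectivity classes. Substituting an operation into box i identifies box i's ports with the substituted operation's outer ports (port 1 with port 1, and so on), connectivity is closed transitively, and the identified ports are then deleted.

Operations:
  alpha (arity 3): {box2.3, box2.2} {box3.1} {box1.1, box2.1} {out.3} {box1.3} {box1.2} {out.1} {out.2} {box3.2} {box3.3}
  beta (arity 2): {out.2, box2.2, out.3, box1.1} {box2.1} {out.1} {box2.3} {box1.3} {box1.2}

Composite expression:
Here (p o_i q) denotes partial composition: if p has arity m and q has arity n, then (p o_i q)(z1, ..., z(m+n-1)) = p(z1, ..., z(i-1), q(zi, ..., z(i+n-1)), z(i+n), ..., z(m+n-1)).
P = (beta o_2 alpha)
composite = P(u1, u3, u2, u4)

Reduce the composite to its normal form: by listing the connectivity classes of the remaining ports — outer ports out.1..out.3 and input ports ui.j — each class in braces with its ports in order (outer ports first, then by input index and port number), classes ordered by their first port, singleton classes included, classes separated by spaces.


{out.1} {out.2, out.3, u1.1} {u1.2} {u1.3} {u2.1, u3.1} {u2.2, u2.3} {u3.2} {u3.3} {u4.1} {u4.2} {u4.3}

After gluing at beta, chains via deleted ports link the u-ports.
stage alpha: inputs (u3, u2, u4), connectivity {out.1} {out.2} {out.3} {u2.1, u3.1} {u2.2, u2.3} {u3.2} {u3.3} {u4.1} {u4.2} {u4.3}, out.j its boundary
stage beta: inputs (u1, u3, u2, u4), connectivity {out.1} {out.2, out.3, u1.1} {u1.2} {u1.3} {u2.1, u3.1} {u2.2, u2.3} {u3.2} {u3.3} {u4.1} {u4.2} {u4.3}, out.j its boundary


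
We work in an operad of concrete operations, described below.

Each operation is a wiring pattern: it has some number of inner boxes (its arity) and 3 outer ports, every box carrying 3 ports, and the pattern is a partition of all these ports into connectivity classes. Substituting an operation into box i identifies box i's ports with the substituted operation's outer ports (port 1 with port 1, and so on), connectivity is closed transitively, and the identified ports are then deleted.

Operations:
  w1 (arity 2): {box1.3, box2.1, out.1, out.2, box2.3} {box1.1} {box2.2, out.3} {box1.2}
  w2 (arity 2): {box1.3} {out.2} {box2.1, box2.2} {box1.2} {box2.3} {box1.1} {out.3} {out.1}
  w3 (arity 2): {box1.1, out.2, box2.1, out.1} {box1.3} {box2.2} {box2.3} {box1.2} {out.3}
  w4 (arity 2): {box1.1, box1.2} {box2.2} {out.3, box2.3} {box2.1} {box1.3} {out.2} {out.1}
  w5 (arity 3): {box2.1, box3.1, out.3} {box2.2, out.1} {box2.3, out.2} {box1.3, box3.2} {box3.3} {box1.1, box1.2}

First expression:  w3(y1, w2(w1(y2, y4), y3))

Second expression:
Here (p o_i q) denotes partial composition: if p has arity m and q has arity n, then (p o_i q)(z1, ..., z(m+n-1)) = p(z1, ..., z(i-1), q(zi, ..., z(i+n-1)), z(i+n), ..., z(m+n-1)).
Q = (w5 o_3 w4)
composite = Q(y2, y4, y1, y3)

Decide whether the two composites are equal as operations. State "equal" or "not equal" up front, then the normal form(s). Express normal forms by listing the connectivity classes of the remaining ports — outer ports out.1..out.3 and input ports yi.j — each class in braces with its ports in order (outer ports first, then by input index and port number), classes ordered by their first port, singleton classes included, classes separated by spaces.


not equal — first {out.1, out.2, y1.1} {out.3} {y1.2} {y1.3} {y2.1} {y2.2} {y2.3, y4.1, y4.3} {y3.1, y3.2} {y3.3} {y4.2}, second {out.1, y4.2} {out.2, y4.3} {out.3, y4.1} {y1.1, y1.2} {y1.3} {y2.1, y2.2} {y2.3} {y3.1} {y3.2} {y3.3}

Reducing the first expression gives {out.1, out.2, y1.1} {out.3} {y1.2} {y1.3} {y2.1} {y2.2} {y2.3, y4.1, y4.3} {y3.1, y3.2} {y3.3} {y4.2}
Reducing the second expression gives {out.1, y4.2} {out.2, y4.3} {out.3, y4.1} {y1.1, y1.2} {y1.3} {y2.1, y2.2} {y2.3} {y3.1} {y3.2} {y3.3}
They disagree, so not equal.


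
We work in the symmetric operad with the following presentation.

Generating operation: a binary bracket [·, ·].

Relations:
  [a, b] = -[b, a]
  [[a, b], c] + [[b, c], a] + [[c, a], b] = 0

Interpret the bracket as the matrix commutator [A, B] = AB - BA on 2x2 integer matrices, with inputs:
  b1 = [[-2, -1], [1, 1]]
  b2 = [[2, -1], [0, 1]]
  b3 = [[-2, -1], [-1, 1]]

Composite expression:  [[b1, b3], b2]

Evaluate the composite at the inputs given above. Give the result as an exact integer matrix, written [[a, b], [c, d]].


[[-6, -4], [-6, 6]]


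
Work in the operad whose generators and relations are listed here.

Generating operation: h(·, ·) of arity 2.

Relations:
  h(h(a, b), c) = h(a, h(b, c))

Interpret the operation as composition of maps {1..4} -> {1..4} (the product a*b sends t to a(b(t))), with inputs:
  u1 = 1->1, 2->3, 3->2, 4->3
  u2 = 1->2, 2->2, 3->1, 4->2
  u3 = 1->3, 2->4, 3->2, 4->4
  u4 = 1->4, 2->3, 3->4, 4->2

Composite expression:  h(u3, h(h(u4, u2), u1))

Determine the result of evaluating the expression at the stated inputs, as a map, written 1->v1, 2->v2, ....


1->2, 2->4, 3->2, 4->4

h(u4, u2) = 1->3, 2->3, 3->4, 4->3
h(h(u4, u2), u1) = 1->3, 2->4, 3->3, 4->4
h(u3, h(h(u4, u2), u1)) = 1->2, 2->4, 3->2, 4->4


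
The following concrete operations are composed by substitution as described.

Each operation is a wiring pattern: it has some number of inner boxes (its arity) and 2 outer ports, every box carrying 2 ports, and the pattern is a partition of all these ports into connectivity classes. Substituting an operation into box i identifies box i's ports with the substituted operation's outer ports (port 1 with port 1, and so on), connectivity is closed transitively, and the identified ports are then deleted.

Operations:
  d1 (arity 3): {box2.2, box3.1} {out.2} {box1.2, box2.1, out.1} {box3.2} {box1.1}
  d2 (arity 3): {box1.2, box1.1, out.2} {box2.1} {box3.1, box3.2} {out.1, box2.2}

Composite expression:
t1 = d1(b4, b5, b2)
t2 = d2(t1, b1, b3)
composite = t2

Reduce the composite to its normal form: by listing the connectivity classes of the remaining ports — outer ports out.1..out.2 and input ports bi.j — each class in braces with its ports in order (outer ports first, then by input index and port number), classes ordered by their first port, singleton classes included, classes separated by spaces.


{out.1, b1.2} {out.2, b4.2, b5.1} {b1.1} {b2.1, b5.2} {b2.2} {b3.1, b3.2} {b4.1}


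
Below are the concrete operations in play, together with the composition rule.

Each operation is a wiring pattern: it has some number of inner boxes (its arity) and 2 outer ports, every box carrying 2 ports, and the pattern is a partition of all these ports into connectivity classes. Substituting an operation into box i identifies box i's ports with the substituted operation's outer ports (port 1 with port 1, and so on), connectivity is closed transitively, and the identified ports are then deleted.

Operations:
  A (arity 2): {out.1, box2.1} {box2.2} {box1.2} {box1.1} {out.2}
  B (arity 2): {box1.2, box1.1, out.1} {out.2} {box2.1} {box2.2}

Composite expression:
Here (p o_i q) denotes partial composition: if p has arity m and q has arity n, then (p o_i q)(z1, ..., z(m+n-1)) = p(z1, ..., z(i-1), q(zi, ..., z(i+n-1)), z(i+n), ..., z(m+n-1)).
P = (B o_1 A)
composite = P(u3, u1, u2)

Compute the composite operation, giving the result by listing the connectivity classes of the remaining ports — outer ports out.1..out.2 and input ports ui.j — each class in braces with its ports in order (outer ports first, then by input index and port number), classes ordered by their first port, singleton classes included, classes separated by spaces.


Two ports join when wires chain via B-identified ports.
after A, the pattern on (u3, u1) reads {out.1, u1.1} {out.2} {u1.2} {u3.1} {u3.2} (out.j = its outer ports)
after B, the pattern on (u3, u1, u2) reads {out.1, u1.1} {out.2} {u1.2} {u2.1} {u2.2} {u3.1} {u3.2} (out.j = its outer ports)

{out.1, u1.1} {out.2} {u1.2} {u2.1} {u2.2} {u3.1} {u3.2}


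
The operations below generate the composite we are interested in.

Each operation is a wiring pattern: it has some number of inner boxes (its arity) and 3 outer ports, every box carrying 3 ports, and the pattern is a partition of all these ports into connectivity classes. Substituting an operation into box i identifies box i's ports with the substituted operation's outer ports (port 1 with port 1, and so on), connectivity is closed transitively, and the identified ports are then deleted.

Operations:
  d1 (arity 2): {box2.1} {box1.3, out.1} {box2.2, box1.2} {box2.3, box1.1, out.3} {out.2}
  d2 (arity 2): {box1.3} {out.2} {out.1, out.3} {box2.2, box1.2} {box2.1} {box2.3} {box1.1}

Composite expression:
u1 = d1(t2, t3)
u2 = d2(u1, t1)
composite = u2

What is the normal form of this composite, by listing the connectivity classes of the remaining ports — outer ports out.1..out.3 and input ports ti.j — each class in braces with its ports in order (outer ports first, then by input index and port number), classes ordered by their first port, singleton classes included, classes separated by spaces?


{out.1, out.3} {out.2} {t1.1} {t1.2} {t1.3} {t2.1, t3.3} {t2.2, t3.2} {t2.3} {t3.1}

Treat the ports identified at d2 as solder joints: merge, then drop.
composing d1 on (t2, t3), with out.j its own outer ports: {out.1, t2.3} {out.2} {out.3, t2.1, t3.3} {t2.2, t3.2} {t3.1}
composing d2 on (t2, t3, t1), with out.j its own outer ports: {out.1, out.3} {out.2} {t1.1} {t1.2} {t1.3} {t2.1, t3.3} {t2.2, t3.2} {t2.3} {t3.1}
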